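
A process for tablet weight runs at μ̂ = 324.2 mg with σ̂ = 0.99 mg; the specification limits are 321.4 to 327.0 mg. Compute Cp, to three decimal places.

0.943

Cp = (USL − LSL) / (6σ̂) = (327.0 − 321.4) / (6 × 0.99) = 5.6000 / 5.9400 = 0.9428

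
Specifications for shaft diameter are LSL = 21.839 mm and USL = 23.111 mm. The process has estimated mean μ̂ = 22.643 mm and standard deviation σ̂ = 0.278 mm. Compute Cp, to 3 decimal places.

Cp = (USL − LSL) / (6σ̂) = (23.111 − 21.839) / (6 × 0.278) = 1.2720 / 1.6680 = 0.7626

0.763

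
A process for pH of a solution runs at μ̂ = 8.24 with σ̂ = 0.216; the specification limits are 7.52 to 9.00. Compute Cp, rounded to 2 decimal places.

Cp = (USL − LSL) / (6σ̂) = (9.00 − 7.52) / (6 × 0.216) = 1.4800 / 1.2960 = 1.1420

1.14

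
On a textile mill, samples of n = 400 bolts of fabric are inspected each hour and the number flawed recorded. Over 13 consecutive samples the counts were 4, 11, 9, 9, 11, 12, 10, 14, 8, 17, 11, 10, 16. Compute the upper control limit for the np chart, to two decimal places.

20.70

p̄ = Σdᵢ / (k·n) = 142 / (13 × 400) = 0.02731
UCL = np̄ + 3·√(np̄(1−p̄)) = 10.9231 + 3 × √(10.9231×0.97269) = 10.9231 + 3 × 3.2596 = 20.7018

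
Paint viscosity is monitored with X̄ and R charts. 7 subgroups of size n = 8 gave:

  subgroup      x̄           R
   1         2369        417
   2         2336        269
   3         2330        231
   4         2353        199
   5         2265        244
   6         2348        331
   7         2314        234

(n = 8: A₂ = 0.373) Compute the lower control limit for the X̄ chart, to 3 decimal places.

X̄̄ = (2369 + 2336 + 2330 + 2353 + 2265 + 2348 + 2314) / 7 = 16315.0000 / 7 = 2330.7143
R̄ = (417 + 269 + 231 + 199 + 244 + 331 + 234) / 7 = 1925.0000 / 7 = 275.0000
LCL = X̄̄ − A₂·R̄ = 2330.7143 − 0.373 × 275.0000 = 2228.1393

2228.139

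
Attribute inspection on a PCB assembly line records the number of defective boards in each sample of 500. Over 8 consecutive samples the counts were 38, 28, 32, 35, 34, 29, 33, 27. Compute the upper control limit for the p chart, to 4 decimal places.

p̄ = Σdᵢ / (k·n) = 256 / (8 × 500) = 0.06400
UCL = p̄ + 3·√(p̄(1−p̄)/n) = 0.06400 + 3 × √(0.06400×0.93600/500) = 0.06400 + 3 × 0.01095 = 0.09684

0.0968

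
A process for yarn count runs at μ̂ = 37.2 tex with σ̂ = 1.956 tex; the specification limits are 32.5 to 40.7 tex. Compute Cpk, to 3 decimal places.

0.596

Cpu = (USL − μ̂) / (3σ̂) = (40.7 − 37.2) / (3 × 1.956) = 0.5965; Cpl = (μ̂ − LSL) / (3σ̂) = (37.2 − 32.5) / (3 × 1.956) = 0.8010; Cpk = min(Cpu, Cpl) = 0.5965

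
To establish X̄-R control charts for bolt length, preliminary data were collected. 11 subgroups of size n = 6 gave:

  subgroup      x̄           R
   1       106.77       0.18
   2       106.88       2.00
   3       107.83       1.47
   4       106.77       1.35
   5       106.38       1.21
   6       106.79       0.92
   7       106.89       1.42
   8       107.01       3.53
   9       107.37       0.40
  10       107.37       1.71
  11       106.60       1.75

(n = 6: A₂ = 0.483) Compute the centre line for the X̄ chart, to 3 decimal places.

X̄̄ = (106.77 + 106.88 + 107.83 + 106.77 + 106.38 + 106.79 + 106.89 + 107.01 + 107.37 + 107.37 + 106.60) / 11 = 1176.6600 / 11 = 106.9691
CL = X̄̄ = 106.9691

106.969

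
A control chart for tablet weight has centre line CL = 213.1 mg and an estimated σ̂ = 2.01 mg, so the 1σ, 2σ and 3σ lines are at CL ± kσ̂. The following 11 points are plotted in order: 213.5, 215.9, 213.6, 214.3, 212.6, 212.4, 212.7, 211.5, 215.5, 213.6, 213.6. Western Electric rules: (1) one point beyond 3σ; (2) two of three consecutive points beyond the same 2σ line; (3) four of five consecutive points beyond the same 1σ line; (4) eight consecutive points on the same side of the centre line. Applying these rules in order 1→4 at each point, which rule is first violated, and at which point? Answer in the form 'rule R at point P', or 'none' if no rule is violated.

Zone of each point (C = within 1σ̂, B = 1σ̂–2σ̂, A = 2σ̂–3σ̂, * = beyond 3σ̂; sign = side of CL): 1:+C, 2:+B, 3:+C, 4:+C, 5:-C, 6:-C, 7:-C, 8:-C, 9:+B, 10:+C, 11:+C
No rule fires across all 11 points.

none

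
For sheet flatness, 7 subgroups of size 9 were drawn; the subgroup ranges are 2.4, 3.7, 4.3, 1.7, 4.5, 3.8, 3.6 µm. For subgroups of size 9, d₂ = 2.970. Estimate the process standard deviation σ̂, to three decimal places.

1.154

R̄ = (2.4 + 3.7 + 4.3 + 1.7 + 4.5 + 3.8 + 3.6) / 7 = 3.4286
σ̂ = R̄ / d₂ = 3.4286 / 2.970 = 1.1544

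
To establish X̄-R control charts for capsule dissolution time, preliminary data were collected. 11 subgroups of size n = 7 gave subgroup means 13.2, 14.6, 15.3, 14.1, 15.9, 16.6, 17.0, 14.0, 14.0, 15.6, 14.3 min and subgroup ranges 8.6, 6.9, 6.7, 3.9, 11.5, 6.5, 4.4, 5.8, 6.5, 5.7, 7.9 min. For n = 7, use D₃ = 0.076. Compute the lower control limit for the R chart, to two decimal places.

0.51

R̄ = (8.6 + 6.9 + 6.7 + 3.9 + 11.5 + 6.5 + 4.4 + 5.8 + 6.5 + 5.7 + 7.9) / 11 = 74.4000 / 11 = 6.7636
LCL_R = D₃·R̄ = 0.076 × 6.7636 = 0.5140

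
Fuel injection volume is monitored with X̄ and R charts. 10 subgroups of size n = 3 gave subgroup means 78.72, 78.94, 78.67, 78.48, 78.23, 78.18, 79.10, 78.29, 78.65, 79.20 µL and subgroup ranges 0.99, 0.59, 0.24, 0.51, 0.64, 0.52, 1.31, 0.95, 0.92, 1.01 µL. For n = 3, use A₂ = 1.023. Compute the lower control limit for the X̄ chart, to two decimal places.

X̄̄ = (78.72 + 78.94 + 78.67 + 78.48 + 78.23 + 78.18 + 79.10 + 78.29 + 78.65 + 79.20) / 10 = 786.4600 / 10 = 78.6460
R̄ = (0.99 + 0.59 + 0.24 + 0.51 + 0.64 + 0.52 + 1.31 + 0.95 + 0.92 + 1.01) / 10 = 7.6800 / 10 = 0.7680
LCL = X̄̄ − A₂·R̄ = 78.6460 − 1.023 × 0.7680 = 77.8603

77.86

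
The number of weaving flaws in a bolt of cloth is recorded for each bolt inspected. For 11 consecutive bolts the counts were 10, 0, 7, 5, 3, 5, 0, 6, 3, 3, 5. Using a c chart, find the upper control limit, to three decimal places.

10.474

c̄ = (10 + 0 + 7 + 5 + 3 + 5 + 0 + 6 + 3 + 3 + 5) / 11 = 47 / 11 = 4.2727
UCL = c̄ + 3√c̄ = 4.2727 + 3 × √4.2727 = 4.2727 + 3 × 2.0671 = 10.4739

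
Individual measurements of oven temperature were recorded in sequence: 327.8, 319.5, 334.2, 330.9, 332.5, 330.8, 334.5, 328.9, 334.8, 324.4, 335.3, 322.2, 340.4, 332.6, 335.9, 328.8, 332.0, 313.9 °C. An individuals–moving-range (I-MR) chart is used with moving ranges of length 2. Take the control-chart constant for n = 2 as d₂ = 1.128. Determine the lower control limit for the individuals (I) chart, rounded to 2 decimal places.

308.55

X̄ = (327.8 + 319.5 + 334.2 + 330.9 + 332.5 + 330.8 + 334.5 + 328.9 + 334.8 + 324.4 + 335.3 + 322.2 + 340.4 + 332.6 + 335.9 + 328.8 + 332.0 + 313.9) / 18 = 329.9667
Moving ranges: 8.3, 14.7, 3.3, 1.6, 1.7, 3.7, 5.6, 5.9, 10.4, 10.9, 13.1, 18.2, 7.8, 3.3, 7.1, 3.2, 18.1; M̄R̄ = 136.9000 / 17 = 8.0529
LCL = X̄ − 3·M̄R̄/d₂ = 329.9667 − 3 × 8.0529 / 1.128 = 308.5493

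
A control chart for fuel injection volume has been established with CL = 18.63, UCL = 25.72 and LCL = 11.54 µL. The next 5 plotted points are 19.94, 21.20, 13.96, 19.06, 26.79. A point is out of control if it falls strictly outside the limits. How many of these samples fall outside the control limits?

1

Compare each point to [11.54, 25.72]: sample 5 = 26.79 > UCL.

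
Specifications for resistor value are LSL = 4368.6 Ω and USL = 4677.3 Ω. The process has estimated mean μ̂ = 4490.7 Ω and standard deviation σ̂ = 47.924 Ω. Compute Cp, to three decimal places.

Cp = (USL − LSL) / (6σ̂) = (4677.3 − 4368.6) / (6 × 47.924) = 308.7000 / 287.5440 = 1.0736

1.074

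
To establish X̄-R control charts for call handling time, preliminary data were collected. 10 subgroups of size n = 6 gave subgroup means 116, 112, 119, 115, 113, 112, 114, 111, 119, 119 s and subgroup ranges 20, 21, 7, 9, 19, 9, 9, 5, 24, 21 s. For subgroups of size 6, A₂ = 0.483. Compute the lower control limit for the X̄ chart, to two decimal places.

108.04

X̄̄ = (116 + 112 + 119 + 115 + 113 + 112 + 114 + 111 + 119 + 119) / 10 = 1150.0000 / 10 = 115.0000
R̄ = (20 + 21 + 7 + 9 + 19 + 9 + 9 + 5 + 24 + 21) / 10 = 144.0000 / 10 = 14.4000
LCL = X̄̄ − A₂·R̄ = 115.0000 − 0.483 × 14.4000 = 108.0448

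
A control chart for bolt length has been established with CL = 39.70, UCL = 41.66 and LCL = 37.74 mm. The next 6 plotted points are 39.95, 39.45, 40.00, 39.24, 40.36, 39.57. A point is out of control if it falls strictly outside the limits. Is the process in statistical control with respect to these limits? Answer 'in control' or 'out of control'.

in control

All 6 points lie within [37.74, 41.66].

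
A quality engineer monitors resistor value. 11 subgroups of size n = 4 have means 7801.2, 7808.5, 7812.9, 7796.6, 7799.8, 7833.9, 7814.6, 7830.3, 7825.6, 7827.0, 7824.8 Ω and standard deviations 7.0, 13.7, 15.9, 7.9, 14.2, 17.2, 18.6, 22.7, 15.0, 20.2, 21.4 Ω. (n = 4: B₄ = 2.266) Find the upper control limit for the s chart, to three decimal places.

s̄ = (7.0 + 13.7 + 15.9 + 7.9 + 14.2 + 17.2 + 18.6 + 22.7 + 15.0 + 20.2 + 21.4) / 11 = 15.8000
UCL_s = B₄·s̄ = 2.266 × 15.8000 = 35.8028

35.803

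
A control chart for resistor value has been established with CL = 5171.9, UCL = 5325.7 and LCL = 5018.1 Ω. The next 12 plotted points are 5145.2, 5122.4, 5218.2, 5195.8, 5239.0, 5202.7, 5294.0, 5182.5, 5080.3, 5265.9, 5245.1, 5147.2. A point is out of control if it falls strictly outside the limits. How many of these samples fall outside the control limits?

0

All 12 points lie within [5018.1, 5325.7].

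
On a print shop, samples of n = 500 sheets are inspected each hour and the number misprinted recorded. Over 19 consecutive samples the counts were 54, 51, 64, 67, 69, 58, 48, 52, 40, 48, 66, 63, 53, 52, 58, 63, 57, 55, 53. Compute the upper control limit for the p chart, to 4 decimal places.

0.1552

p̄ = Σdᵢ / (k·n) = 1071 / (19 × 500) = 0.11274
UCL = p̄ + 3·√(p̄(1−p̄)/n) = 0.11274 + 3 × √(0.11274×0.88726/500) = 0.11274 + 3 × 0.01414 = 0.15517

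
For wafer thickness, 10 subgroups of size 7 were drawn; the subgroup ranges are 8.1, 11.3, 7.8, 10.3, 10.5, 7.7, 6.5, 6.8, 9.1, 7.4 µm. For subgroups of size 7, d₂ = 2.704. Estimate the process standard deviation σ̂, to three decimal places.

3.162

R̄ = (8.1 + 11.3 + 7.8 + 10.3 + 10.5 + 7.7 + 6.5 + 6.8 + 9.1 + 7.4) / 10 = 8.5500
σ̂ = R̄ / d₂ = 8.5500 / 2.704 = 3.1620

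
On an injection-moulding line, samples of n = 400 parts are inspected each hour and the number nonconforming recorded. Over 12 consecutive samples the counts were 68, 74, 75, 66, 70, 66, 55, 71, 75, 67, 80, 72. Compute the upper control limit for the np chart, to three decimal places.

92.704

p̄ = Σdᵢ / (k·n) = 839 / (12 × 400) = 0.17479
UCL = np̄ + 3·√(np̄(1−p̄)) = 69.9167 + 3 × √(69.9167×0.82521) = 69.9167 + 3 × 7.5958 = 92.7040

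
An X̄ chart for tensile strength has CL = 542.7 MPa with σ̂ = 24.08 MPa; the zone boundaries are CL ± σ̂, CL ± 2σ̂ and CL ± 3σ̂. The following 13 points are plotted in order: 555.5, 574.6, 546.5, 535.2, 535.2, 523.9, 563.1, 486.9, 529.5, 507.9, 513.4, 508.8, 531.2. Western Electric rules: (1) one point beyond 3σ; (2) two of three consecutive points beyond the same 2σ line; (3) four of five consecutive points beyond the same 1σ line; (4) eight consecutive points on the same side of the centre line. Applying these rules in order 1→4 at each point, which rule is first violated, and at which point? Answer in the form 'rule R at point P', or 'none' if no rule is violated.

Zone of each point (C = within 1σ̂, B = 1σ̂–2σ̂, A = 2σ̂–3σ̂, * = beyond 3σ̂; sign = side of CL): 1:+C, 2:+B, 3:+C, 4:-C, 5:-C, 6:-C, 7:+C, 8:-A, 9:-C, 10:-B, 11:-B, 12:-B, 13:-C
Rule 3 (four of five consecutive points beyond the same 1σ limit) is satisfied at point 12.

rule 3 at point 12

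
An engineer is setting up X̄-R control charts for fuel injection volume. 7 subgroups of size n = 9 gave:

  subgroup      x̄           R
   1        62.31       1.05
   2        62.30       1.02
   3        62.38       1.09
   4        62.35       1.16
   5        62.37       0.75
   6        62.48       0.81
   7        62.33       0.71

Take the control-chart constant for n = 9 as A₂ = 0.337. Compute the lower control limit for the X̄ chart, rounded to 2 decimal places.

X̄̄ = (62.31 + 62.30 + 62.38 + 62.35 + 62.37 + 62.48 + 62.33) / 7 = 436.5200 / 7 = 62.3600
R̄ = (1.05 + 1.02 + 1.09 + 1.16 + 0.75 + 0.81 + 0.71) / 7 = 6.5900 / 7 = 0.9414
LCL = X̄̄ − A₂·R̄ = 62.3600 − 0.337 × 0.9414 = 62.0427

62.04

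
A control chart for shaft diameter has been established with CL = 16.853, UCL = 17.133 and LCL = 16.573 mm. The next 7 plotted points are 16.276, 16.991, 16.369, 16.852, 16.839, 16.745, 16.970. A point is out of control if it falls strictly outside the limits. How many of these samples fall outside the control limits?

Compare each point to [16.573, 17.133]: sample 1 = 16.276 < LCL; sample 3 = 16.369 < LCL.

2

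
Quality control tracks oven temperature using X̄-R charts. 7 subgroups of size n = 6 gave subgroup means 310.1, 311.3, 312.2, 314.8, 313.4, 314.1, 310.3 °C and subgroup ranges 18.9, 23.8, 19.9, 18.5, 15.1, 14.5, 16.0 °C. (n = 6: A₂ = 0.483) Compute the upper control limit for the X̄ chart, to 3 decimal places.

X̄̄ = (310.1 + 311.3 + 312.2 + 314.8 + 313.4 + 314.1 + 310.3) / 7 = 2186.2000 / 7 = 312.3143
R̄ = (18.9 + 23.8 + 19.9 + 18.5 + 15.1 + 14.5 + 16.0) / 7 = 126.7000 / 7 = 18.1000
UCL = X̄̄ + A₂·R̄ = 312.3143 + 0.483 × 18.1000 = 321.0566

321.057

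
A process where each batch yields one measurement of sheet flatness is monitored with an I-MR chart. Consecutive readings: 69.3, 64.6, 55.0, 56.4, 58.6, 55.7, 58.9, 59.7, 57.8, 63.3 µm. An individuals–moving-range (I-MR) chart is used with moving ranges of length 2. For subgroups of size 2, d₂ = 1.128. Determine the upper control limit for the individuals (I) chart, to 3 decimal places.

X̄ = (69.3 + 64.6 + 55.0 + 56.4 + 58.6 + 55.7 + 58.9 + 59.7 + 57.8 + 63.3) / 10 = 59.9300
Moving ranges: 4.7, 9.6, 1.4, 2.2, 2.9, 3.2, 0.8, 1.9, 5.5; M̄R̄ = 32.2000 / 9 = 3.5778
UCL = X̄ + 3·M̄R̄/d₂ = 59.9300 + 3 × 3.5778 / 1.128 = 69.4454

69.445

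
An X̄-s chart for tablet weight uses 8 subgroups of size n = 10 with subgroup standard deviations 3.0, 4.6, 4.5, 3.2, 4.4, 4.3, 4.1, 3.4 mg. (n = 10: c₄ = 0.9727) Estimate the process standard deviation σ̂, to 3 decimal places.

s̄ = (3.0 + 4.6 + 4.5 + 3.2 + 4.4 + 4.3 + 4.1 + 3.4) / 8 = 3.9375
σ̂ = s̄ / c₄ = 3.9375 / 0.9727 = 4.0480

4.048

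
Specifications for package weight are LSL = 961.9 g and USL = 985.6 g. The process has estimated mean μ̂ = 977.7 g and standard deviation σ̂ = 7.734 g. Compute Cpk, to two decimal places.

0.34

Cpu = (USL − μ̂) / (3σ̂) = (985.6 − 977.7) / (3 × 7.734) = 0.3405; Cpl = (μ̂ − LSL) / (3σ̂) = (977.7 − 961.9) / (3 × 7.734) = 0.6810; Cpk = min(Cpu, Cpl) = 0.3405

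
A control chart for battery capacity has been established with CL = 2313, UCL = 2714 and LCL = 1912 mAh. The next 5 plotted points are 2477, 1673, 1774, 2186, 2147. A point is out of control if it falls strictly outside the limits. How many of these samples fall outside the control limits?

2

Compare each point to [1912, 2714]: sample 2 = 1673 < LCL; sample 3 = 1774 < LCL.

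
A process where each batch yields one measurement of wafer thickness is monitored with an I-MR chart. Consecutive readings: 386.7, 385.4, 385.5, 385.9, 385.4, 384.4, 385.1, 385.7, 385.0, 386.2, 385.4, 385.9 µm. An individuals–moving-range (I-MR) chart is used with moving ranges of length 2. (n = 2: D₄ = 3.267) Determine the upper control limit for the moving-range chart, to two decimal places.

Moving ranges: 1.3, 0.1, 0.4, 0.5, 1.0, 0.7, 0.6, 0.7, 1.2, 0.8, 0.5; M̄R̄ = 7.8000 / 11 = 0.7091
UCL_MR = D₄·M̄R̄ = 3.267 × 0.7091 = 2.3166

2.32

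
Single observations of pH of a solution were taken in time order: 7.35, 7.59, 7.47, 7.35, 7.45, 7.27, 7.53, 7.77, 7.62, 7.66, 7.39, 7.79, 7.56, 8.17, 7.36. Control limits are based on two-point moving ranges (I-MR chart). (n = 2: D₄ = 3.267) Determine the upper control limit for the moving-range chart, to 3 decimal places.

0.880

Moving ranges: 0.24, 0.12, 0.12, 0.10, 0.18, 0.26, 0.24, 0.15, 0.04, 0.27, 0.40, 0.23, 0.61, 0.81; M̄R̄ = 3.7700 / 14 = 0.2693
UCL_MR = D₄·M̄R̄ = 3.267 × 0.2693 = 0.8798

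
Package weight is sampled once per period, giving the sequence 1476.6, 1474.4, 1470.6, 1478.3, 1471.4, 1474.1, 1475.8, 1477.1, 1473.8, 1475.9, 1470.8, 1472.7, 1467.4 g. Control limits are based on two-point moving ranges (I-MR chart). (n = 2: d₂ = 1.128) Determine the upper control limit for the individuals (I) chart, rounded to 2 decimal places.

1483.51

X̄ = (1476.6 + 1474.4 + 1470.6 + 1478.3 + 1471.4 + 1474.1 + 1475.8 + 1477.1 + 1473.8 + 1475.9 + 1470.8 + 1472.7 + 1467.4) / 13 = 1473.7615
Moving ranges: 2.2, 3.8, 7.7, 6.9, 2.7, 1.7, 1.3, 3.3, 2.1, 5.1, 1.9, 5.3; M̄R̄ = 44.0000 / 12 = 3.6667
UCL = X̄ + 3·M̄R̄/d₂ = 1473.7615 + 3 × 3.6667 / 1.128 = 1483.5133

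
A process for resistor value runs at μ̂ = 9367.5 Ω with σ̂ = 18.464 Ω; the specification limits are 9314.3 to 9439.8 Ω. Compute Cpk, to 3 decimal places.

0.960

Cpu = (USL − μ̂) / (3σ̂) = (9439.8 − 9367.5) / (3 × 18.464) = 1.3052; Cpl = (μ̂ − LSL) / (3σ̂) = (9367.5 − 9314.3) / (3 × 18.464) = 0.9604; Cpk = min(Cpu, Cpl) = 0.9604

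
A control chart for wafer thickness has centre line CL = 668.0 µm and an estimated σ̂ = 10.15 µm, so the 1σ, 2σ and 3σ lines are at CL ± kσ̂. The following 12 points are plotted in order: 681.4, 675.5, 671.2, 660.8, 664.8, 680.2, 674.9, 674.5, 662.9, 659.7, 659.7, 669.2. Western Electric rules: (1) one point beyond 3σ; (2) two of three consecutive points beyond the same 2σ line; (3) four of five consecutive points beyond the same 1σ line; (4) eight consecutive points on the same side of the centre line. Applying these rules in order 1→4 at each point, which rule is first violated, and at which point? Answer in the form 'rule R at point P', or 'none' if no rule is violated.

none

Zone of each point (C = within 1σ̂, B = 1σ̂–2σ̂, A = 2σ̂–3σ̂, * = beyond 3σ̂; sign = side of CL): 1:+B, 2:+C, 3:+C, 4:-C, 5:-C, 6:+B, 7:+C, 8:+C, 9:-C, 10:-C, 11:-C, 12:+C
No rule fires across all 12 points.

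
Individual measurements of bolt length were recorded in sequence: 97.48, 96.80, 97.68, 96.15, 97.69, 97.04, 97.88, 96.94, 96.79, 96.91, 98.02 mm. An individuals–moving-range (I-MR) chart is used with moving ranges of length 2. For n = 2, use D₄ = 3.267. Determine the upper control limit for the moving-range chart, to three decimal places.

Moving ranges: 0.68, 0.88, 1.53, 1.54, 0.65, 0.84, 0.94, 0.15, 0.12, 1.11; M̄R̄ = 8.4400 / 10 = 0.8440
UCL_MR = D₄·M̄R̄ = 3.267 × 0.8440 = 2.7573

2.757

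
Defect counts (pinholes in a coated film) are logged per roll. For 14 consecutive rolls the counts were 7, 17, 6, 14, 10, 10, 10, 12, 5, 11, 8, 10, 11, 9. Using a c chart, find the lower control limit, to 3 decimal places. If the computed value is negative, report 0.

c̄ = (7 + 17 + 6 + 14 + 10 + 10 + 10 + 12 + 5 + 11 + 8 + 10 + 11 + 9) / 14 = 140 / 14 = 10.0000
LCL = c̄ − 3√c̄ = 10.0000 − 3 × 3.1623 = 0.5132

0.513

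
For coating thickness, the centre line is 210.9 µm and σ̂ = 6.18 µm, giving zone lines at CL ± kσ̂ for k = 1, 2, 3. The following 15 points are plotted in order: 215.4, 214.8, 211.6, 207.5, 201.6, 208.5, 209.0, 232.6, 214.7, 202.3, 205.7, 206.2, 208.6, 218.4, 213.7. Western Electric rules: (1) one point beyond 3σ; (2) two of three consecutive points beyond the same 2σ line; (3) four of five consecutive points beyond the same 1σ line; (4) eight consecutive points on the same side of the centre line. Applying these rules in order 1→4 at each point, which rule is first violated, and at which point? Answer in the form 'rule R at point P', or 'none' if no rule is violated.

rule 1 at point 8

Zone of each point (C = within 1σ̂, B = 1σ̂–2σ̂, A = 2σ̂–3σ̂, * = beyond 3σ̂; sign = side of CL): 1:+C, 2:+C, 3:+C, 4:-C, 5:-B, 6:-C, 7:-C, 8:+*, 9:+C, 10:-B, 11:-C, 12:-C, 13:-C, 14:+B, 15:+C
Rule 1 (one point beyond the 3σ limits) is satisfied at point 8.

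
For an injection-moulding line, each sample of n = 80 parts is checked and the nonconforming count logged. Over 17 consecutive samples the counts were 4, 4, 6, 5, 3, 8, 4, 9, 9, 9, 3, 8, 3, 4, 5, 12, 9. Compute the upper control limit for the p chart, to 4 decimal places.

p̄ = Σdᵢ / (k·n) = 105 / (17 × 80) = 0.07721
UCL = p̄ + 3·√(p̄(1−p̄)/n) = 0.07721 + 3 × √(0.07721×0.92279/80) = 0.07721 + 3 × 0.02984 = 0.16673

0.1667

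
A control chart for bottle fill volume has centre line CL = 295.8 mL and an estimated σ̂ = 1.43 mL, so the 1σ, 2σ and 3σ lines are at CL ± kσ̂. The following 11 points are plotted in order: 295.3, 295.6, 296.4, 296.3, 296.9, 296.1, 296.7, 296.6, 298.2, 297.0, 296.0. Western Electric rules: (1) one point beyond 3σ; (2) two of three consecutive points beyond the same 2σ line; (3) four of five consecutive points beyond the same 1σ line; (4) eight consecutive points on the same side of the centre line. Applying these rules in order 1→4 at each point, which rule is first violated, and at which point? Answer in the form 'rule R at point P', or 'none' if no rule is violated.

rule 4 at point 10

Zone of each point (C = within 1σ̂, B = 1σ̂–2σ̂, A = 2σ̂–3σ̂, * = beyond 3σ̂; sign = side of CL): 1:-C, 2:-C, 3:+C, 4:+C, 5:+C, 6:+C, 7:+C, 8:+C, 9:+B, 10:+C, 11:+C
Rule 4 (eight consecutive points on the same side of the centre line) is satisfied at point 10.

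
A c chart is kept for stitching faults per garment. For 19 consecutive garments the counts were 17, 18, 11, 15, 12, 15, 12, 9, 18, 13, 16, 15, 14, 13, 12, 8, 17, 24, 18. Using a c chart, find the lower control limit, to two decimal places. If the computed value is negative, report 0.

c̄ = (17 + 18 + 11 + 15 + 12 + 15 + 12 + 9 + 18 + 13 + 16 + 15 + 14 + 13 + 12 + 8 + 17 + 24 + 18) / 19 = 277 / 19 = 14.5789
LCL = c̄ − 3√c̄ = 14.5789 − 3 × 3.8182 = 3.1242

3.12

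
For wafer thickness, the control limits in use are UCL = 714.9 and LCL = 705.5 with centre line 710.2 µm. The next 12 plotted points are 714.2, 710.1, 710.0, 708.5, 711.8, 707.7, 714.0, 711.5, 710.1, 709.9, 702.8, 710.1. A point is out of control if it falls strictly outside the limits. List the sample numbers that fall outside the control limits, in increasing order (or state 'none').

Compare each point to [705.5, 714.9]: sample 11 = 702.8 < LCL.

11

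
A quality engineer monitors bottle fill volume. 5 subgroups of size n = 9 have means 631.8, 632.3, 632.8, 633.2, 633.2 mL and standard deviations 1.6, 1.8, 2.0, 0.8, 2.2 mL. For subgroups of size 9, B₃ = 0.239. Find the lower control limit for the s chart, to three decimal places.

s̄ = (1.6 + 1.8 + 2.0 + 0.8 + 2.2) / 5 = 1.6800
LCL_s = B₃·s̄ = 0.239 × 1.6800 = 0.4015

0.402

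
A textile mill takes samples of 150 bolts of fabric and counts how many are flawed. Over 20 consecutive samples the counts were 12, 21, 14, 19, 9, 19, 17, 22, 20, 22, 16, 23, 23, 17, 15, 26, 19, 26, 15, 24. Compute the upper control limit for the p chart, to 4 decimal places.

p̄ = Σdᵢ / (k·n) = 379 / (20 × 150) = 0.12633
UCL = p̄ + 3·√(p̄(1−p̄)/n) = 0.12633 + 3 × √(0.12633×0.87367/150) = 0.12633 + 3 × 0.02713 = 0.20771

0.2077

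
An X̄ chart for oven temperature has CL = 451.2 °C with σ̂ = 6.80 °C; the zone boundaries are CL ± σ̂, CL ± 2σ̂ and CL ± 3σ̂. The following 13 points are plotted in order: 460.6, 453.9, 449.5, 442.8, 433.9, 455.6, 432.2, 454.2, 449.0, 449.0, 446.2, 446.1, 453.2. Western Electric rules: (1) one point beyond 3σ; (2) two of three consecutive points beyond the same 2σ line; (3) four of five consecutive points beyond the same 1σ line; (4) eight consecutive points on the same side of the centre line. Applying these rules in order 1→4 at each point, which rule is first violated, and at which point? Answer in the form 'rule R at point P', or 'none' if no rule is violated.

Zone of each point (C = within 1σ̂, B = 1σ̂–2σ̂, A = 2σ̂–3σ̂, * = beyond 3σ̂; sign = side of CL): 1:+B, 2:+C, 3:-C, 4:-B, 5:-A, 6:+C, 7:-A, 8:+C, 9:-C, 10:-C, 11:-C, 12:-C, 13:+C
Rule 2 (two of three consecutive points beyond the same 2σ limit) is satisfied at point 7.

rule 2 at point 7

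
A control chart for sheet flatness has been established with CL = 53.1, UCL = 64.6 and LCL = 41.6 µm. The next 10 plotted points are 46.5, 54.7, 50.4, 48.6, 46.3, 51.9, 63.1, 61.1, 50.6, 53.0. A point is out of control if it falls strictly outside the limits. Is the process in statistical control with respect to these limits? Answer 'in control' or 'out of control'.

in control

All 10 points lie within [41.6, 64.6].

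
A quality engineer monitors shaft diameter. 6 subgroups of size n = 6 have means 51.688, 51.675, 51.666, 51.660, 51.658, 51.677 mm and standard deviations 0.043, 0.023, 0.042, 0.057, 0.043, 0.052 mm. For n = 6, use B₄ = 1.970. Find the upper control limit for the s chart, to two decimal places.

0.09

s̄ = (0.043 + 0.023 + 0.042 + 0.057 + 0.043 + 0.052) / 6 = 0.0433
UCL_s = B₄·s̄ = 1.970 × 0.0433 = 0.0854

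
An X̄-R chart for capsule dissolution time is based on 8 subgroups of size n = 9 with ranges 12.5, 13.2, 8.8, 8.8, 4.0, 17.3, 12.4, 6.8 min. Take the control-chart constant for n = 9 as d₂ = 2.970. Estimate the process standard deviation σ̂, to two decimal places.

R̄ = (12.5 + 13.2 + 8.8 + 8.8 + 4.0 + 17.3 + 12.4 + 6.8) / 8 = 10.4750
σ̂ = R̄ / d₂ = 10.4750 / 2.970 = 3.5269

3.53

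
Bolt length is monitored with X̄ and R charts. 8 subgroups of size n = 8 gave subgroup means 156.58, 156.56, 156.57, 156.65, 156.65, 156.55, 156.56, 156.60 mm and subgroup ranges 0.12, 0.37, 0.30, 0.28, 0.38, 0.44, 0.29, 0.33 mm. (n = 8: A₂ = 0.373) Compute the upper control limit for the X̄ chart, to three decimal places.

156.707

X̄̄ = (156.58 + 156.56 + 156.57 + 156.65 + 156.65 + 156.55 + 156.56 + 156.60) / 8 = 1252.7200 / 8 = 156.5900
R̄ = (0.12 + 0.37 + 0.30 + 0.28 + 0.38 + 0.44 + 0.29 + 0.33) / 8 = 2.5100 / 8 = 0.3137
UCL = X̄̄ + A₂·R̄ = 156.5900 + 0.373 × 0.3137 = 156.7070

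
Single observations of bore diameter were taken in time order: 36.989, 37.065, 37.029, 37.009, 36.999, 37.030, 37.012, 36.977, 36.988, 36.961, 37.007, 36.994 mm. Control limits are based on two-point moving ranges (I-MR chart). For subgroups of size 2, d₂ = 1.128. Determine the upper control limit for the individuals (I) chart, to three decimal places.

X̄ = (36.989 + 37.065 + 37.029 + 37.009 + 36.999 + 37.030 + 37.012 + 36.977 + 36.988 + 36.961 + 37.007 + 36.994) / 12 = 37.0050
Moving ranges: 0.076, 0.036, 0.020, 0.010, 0.031, 0.018, 0.035, 0.011, 0.027, 0.046, 0.013; M̄R̄ = 0.3230 / 11 = 0.0294
UCL = X̄ + 3·M̄R̄/d₂ = 37.0050 + 3 × 0.0294 / 1.128 = 37.0831

37.083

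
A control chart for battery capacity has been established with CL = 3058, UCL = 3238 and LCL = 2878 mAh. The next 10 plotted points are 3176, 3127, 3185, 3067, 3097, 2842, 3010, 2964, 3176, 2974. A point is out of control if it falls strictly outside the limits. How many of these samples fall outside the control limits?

1

Compare each point to [2878, 3238]: sample 6 = 2842 < LCL.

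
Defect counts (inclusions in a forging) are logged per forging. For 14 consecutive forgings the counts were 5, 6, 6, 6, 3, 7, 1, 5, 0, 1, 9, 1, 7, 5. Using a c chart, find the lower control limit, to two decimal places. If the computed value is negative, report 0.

0.00

c̄ = (5 + 6 + 6 + 6 + 3 + 7 + 1 + 5 + 0 + 1 + 9 + 1 + 7 + 5) / 14 = 62 / 14 = 4.4286
LCL = c̄ − 3√c̄ = 4.4286 − 3 × 2.1044 = -1.8847 → 0 (cannot be negative)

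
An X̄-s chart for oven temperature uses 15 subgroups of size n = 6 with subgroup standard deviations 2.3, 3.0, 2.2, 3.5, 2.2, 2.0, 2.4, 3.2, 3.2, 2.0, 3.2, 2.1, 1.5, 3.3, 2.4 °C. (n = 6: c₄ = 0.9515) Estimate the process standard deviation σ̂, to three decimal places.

s̄ = (2.3 + 3.0 + 2.2 + 3.5 + 2.2 + 2.0 + 2.4 + 3.2 + 3.2 + 2.0 + 3.2 + 2.1 + 1.5 + 3.3 + 2.4) / 15 = 2.5667
σ̂ = s̄ / c₄ = 2.5667 / 0.9515 = 2.6975

2.697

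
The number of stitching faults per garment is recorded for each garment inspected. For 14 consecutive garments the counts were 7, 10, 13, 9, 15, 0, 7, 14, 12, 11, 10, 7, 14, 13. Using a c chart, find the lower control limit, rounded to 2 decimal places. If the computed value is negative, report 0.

0.59

c̄ = (7 + 10 + 13 + 9 + 15 + 0 + 7 + 14 + 12 + 11 + 10 + 7 + 14 + 13) / 14 = 142 / 14 = 10.1429
LCL = c̄ − 3√c̄ = 10.1429 − 3 × 3.1848 = 0.5885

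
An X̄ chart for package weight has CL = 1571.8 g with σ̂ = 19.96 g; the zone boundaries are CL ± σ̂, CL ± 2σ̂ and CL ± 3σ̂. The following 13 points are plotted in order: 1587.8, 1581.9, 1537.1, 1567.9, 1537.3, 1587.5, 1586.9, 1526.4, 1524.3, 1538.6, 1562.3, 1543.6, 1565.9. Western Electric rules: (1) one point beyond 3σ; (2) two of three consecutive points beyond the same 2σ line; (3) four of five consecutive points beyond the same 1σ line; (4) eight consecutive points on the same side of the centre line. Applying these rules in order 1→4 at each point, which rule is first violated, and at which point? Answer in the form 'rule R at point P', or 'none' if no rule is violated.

Zone of each point (C = within 1σ̂, B = 1σ̂–2σ̂, A = 2σ̂–3σ̂, * = beyond 3σ̂; sign = side of CL): 1:+C, 2:+C, 3:-B, 4:-C, 5:-B, 6:+C, 7:+C, 8:-A, 9:-A, 10:-B, 11:-C, 12:-B, 13:-C
Rule 2 (two of three consecutive points beyond the same 2σ limit) is satisfied at point 9.

rule 2 at point 9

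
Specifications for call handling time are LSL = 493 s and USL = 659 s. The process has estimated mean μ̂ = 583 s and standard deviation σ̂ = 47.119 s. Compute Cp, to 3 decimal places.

Cp = (USL − LSL) / (6σ̂) = (659 − 493) / (6 × 47.119) = 166.0000 / 282.7140 = 0.5872

0.587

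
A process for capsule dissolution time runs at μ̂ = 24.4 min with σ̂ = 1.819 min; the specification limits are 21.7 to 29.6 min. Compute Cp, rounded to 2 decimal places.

Cp = (USL − LSL) / (6σ̂) = (29.6 − 21.7) / (6 × 1.819) = 7.9000 / 10.9140 = 0.7238

0.72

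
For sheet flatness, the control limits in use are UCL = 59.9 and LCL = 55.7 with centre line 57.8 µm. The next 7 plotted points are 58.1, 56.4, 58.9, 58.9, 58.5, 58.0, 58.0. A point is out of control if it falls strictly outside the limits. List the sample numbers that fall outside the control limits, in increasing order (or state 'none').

none

All 7 points lie within [55.7, 59.9].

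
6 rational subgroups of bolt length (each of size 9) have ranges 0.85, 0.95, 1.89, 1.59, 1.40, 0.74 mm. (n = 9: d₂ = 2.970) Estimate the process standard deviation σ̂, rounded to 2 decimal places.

R̄ = (0.85 + 0.95 + 1.89 + 1.59 + 1.40 + 0.74) / 6 = 1.2367
σ̂ = R̄ / d₂ = 1.2367 / 2.970 = 0.4164

0.42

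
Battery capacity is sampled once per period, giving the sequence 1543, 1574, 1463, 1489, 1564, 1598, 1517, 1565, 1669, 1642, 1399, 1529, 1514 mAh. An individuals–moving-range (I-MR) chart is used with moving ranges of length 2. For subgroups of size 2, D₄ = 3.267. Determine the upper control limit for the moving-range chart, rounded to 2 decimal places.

251.83

Moving ranges: 31, 111, 26, 75, 34, 81, 48, 104, 27, 243, 130, 15; M̄R̄ = 925.0000 / 12 = 77.0833
UCL_MR = D₄·M̄R̄ = 3.267 × 77.0833 = 251.8312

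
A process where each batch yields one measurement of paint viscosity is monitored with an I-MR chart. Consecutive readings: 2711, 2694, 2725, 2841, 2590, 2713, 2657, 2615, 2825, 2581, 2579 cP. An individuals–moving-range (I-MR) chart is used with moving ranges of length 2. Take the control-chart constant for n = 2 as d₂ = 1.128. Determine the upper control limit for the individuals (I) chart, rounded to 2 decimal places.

X̄ = (2711 + 2694 + 2725 + 2841 + 2590 + 2713 + 2657 + 2615 + 2825 + 2581 + 2579) / 11 = 2684.6364
Moving ranges: 17, 31, 116, 251, 123, 56, 42, 210, 244, 2; M̄R̄ = 1092.0000 / 10 = 109.2000
UCL = X̄ + 3·M̄R̄/d₂ = 2684.6364 + 3 × 109.2000 / 1.128 = 2975.0619

2975.06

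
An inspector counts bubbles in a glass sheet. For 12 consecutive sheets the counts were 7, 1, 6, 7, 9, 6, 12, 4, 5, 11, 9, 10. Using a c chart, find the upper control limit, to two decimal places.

15.33

c̄ = (7 + 1 + 6 + 7 + 9 + 6 + 12 + 4 + 5 + 11 + 9 + 10) / 12 = 87 / 12 = 7.2500
UCL = c̄ + 3√c̄ = 7.2500 + 3 × √7.2500 = 7.2500 + 3 × 2.6926 = 15.3277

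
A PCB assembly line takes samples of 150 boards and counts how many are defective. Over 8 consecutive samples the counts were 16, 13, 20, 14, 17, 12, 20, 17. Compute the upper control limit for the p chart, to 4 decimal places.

0.1834

p̄ = Σdᵢ / (k·n) = 129 / (8 × 150) = 0.10750
UCL = p̄ + 3·√(p̄(1−p̄)/n) = 0.10750 + 3 × √(0.10750×0.89250/150) = 0.10750 + 3 × 0.02529 = 0.18337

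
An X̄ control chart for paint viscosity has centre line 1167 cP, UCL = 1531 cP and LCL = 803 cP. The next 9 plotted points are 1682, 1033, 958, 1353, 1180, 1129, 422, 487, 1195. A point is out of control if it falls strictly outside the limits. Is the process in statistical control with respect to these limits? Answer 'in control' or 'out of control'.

Compare each point to [803, 1531]: sample 1 = 1682 > UCL; sample 7 = 422 < LCL; sample 8 = 487 < LCL.

out of control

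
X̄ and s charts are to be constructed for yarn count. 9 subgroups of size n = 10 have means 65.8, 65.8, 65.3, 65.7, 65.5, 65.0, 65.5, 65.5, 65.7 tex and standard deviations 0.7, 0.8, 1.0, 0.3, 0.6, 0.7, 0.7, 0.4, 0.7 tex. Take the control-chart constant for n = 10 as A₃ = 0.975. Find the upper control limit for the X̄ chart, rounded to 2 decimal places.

66.17

X̄̄ = (65.8 + 65.8 + 65.3 + 65.7 + 65.5 + 65.0 + 65.5 + 65.5 + 65.7) / 9 = 65.5333
s̄ = (0.7 + 0.8 + 1.0 + 0.3 + 0.6 + 0.7 + 0.7 + 0.4 + 0.7) / 9 = 0.6556
UCL = X̄̄ + A₃·s̄ = 65.5333 + 0.975 × 0.6556 = 66.1725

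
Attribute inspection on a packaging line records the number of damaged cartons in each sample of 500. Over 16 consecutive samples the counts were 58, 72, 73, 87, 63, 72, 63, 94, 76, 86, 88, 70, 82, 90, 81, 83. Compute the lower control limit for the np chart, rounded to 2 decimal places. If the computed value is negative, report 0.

p̄ = Σdᵢ / (k·n) = 1238 / (16 × 500) = 0.15475
LCL = np̄ − 3·√(np̄(1−p̄)) = 77.3750 − 3 × 8.0871 = 53.1137

53.11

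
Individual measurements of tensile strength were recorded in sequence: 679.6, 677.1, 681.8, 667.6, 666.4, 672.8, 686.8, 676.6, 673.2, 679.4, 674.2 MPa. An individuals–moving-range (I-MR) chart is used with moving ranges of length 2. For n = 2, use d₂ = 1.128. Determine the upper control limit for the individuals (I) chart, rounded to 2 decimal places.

X̄ = (679.6 + 677.1 + 681.8 + 667.6 + 666.4 + 672.8 + 686.8 + 676.6 + 673.2 + 679.4 + 674.2) / 11 = 675.9545
Moving ranges: 2.5, 4.7, 14.2, 1.2, 6.4, 14.0, 10.2, 3.4, 6.2, 5.2; M̄R̄ = 68.0000 / 10 = 6.8000
UCL = X̄ + 3·M̄R̄/d₂ = 675.9545 + 3 × 6.8000 / 1.128 = 694.0397

694.04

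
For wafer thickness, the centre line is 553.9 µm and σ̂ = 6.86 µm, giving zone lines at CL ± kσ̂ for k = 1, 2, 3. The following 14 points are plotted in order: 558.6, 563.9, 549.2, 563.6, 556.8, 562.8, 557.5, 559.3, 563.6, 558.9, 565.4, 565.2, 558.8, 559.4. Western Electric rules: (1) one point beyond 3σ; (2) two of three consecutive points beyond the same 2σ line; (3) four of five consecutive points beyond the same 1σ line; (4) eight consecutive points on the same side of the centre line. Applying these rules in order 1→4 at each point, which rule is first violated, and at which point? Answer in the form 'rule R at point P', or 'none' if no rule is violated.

rule 4 at point 11

Zone of each point (C = within 1σ̂, B = 1σ̂–2σ̂, A = 2σ̂–3σ̂, * = beyond 3σ̂; sign = side of CL): 1:+C, 2:+B, 3:-C, 4:+B, 5:+C, 6:+B, 7:+C, 8:+C, 9:+B, 10:+C, 11:+B, 12:+B, 13:+C, 14:+C
Rule 4 (eight consecutive points on the same side of the centre line) is satisfied at point 11.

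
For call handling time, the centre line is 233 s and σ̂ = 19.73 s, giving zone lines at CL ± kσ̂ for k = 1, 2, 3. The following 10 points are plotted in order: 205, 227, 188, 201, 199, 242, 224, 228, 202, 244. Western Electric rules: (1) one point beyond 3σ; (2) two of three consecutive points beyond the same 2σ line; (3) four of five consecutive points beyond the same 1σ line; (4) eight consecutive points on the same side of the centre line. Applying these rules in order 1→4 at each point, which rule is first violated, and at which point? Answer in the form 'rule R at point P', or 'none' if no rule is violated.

rule 3 at point 5

Zone of each point (C = within 1σ̂, B = 1σ̂–2σ̂, A = 2σ̂–3σ̂, * = beyond 3σ̂; sign = side of CL): 1:-B, 2:-C, 3:-A, 4:-B, 5:-B, 6:+C, 7:-C, 8:-C, 9:-B, 10:+C
Rule 3 (four of five consecutive points beyond the same 1σ limit) is satisfied at point 5.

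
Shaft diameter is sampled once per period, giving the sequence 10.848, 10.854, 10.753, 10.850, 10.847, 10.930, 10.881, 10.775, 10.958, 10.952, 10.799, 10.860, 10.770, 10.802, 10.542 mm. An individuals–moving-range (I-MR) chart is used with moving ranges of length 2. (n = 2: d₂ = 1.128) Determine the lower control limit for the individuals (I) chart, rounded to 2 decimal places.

X̄ = (10.848 + 10.854 + 10.753 + 10.850 + 10.847 + 10.930 + 10.881 + 10.775 + 10.958 + 10.952 + 10.799 + 10.860 + 10.770 + 10.802 + 10.542) / 15 = 10.8281
Moving ranges: 0.006, 0.101, 0.097, 0.003, 0.083, 0.049, 0.106, 0.183, 0.006, 0.153, 0.061, 0.090, 0.032, 0.260; M̄R̄ = 1.2300 / 14 = 0.0879
LCL = X̄ − 3·M̄R̄/d₂ = 10.8281 − 3 × 0.0879 / 1.128 = 10.5944

10.59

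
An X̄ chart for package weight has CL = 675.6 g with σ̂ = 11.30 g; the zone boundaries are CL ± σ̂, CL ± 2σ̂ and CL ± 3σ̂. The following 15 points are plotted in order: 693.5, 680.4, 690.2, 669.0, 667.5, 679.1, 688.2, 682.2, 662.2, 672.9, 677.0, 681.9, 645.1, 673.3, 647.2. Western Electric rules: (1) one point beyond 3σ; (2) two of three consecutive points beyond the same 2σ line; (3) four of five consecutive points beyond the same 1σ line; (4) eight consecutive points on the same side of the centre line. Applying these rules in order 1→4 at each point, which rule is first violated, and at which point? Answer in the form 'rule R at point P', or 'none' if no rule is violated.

rule 2 at point 15

Zone of each point (C = within 1σ̂, B = 1σ̂–2σ̂, A = 2σ̂–3σ̂, * = beyond 3σ̂; sign = side of CL): 1:+B, 2:+C, 3:+B, 4:-C, 5:-C, 6:+C, 7:+B, 8:+C, 9:-B, 10:-C, 11:+C, 12:+C, 13:-A, 14:-C, 15:-A
Rule 2 (two of three consecutive points beyond the same 2σ limit) is satisfied at point 15.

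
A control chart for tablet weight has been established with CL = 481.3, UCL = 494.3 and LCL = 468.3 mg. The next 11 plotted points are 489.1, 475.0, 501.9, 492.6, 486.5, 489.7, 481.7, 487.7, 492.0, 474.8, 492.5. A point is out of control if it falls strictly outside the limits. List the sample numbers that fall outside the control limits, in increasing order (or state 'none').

3

Compare each point to [468.3, 494.3]: sample 3 = 501.9 > UCL.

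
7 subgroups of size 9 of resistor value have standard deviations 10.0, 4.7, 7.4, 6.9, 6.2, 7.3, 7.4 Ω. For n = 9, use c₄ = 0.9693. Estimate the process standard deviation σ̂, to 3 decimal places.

s̄ = (10.0 + 4.7 + 7.4 + 6.9 + 6.2 + 7.3 + 7.4) / 7 = 7.1286
σ̂ = s̄ / c₄ = 7.1286 / 0.9693 = 7.3543

7.354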